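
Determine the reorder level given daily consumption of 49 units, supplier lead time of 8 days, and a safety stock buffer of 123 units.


Formula: ROP = (Daily Demand * Lead Time) + Safety Stock
Demand during lead time = 49 * 8 = 392 units
ROP = 392 + 123 = 515 units

515 units


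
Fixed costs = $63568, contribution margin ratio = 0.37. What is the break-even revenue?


Formula: BER = Fixed Costs / Contribution Margin Ratio
BER = $63568 / 0.37
BER = $171805.41 (to the nearest cent)

$171805.41


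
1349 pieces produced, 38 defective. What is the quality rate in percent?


Formula: Quality Rate = Good Pieces / Total Pieces * 100
Good pieces = 1349 - 38 = 1311
QR = 1311 / 1349 * 100 = 97.2%

97.2%


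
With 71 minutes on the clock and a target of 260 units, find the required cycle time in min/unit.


Formula: CT = Available Time / Number of Units
CT = 71 min / 260 units
CT = 0.27 min/unit

0.27 min/unit


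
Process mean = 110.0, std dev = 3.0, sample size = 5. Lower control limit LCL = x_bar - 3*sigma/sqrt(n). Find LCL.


LCL = 110.0 - 3 * 3.0 / sqrt(5)

105.98


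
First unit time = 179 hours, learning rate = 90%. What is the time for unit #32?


Formula: T_n = T_1 * (learning_rate)^(log2(n)) where learning_rate = rate/100
Doublings = log2(32) = 5
T_n = 179 * 0.9^5
T_n = 179 * 0.5905 = 105.7 hours

105.7 hours


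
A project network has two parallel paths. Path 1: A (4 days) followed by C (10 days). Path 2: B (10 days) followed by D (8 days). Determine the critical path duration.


Path 1 = 4 + 10 = 14 days
Path 2 = 10 + 8 = 18 days
Duration = max(14, 18) = 18 days

18 days


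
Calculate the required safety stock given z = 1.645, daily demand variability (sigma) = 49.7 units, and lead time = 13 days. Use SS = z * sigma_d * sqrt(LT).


Formula: SS = z * sigma_d * sqrt(LT)
sqrt(LT) = sqrt(13) = 3.6056
SS = 1.645 * 49.7 * 3.6056
SS = 294.8 units

294.8 units


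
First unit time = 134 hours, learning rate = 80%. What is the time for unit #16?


Formula: T_n = T_1 * (learning_rate)^(log2(n)) where learning_rate = rate/100
Doublings = log2(16) = 4
T_n = 134 * 0.8^4
T_n = 134 * 0.4096 = 54.9 hours

54.9 hours


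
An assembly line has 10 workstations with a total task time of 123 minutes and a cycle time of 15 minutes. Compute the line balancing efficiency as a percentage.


Formula: Efficiency = Sum of Task Times / (N_stations * CT) * 100
Total station capacity = 10 stations * 15 min = 150 min
Efficiency = 123 / 150 * 100 = 82.0%

82.0%


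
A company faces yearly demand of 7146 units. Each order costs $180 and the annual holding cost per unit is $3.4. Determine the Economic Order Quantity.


Formula: EOQ = sqrt(2 * D * S / H)
Numerator: 2 * 7146 * 180 = 2572560
2DS/H = 2572560 / 3.4 = 756635.3
EOQ = sqrt(756635.3) = 869.8 units

869.8 units


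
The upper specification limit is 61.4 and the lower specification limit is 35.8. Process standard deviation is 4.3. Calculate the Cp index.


Cp = (61.4 - 35.8) / (6 * 4.3)

0.99


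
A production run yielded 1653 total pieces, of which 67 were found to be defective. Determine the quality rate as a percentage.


Formula: Quality Rate = Good Pieces / Total Pieces * 100
Good pieces = 1653 - 67 = 1586
QR = 1586 / 1653 * 100 = 95.9%

95.9%


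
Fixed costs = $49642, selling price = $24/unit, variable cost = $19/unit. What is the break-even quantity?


Formula: BEQ = Fixed Costs / (Price - Variable Cost)
Contribution margin = $24 - $19 = $5/unit
BEQ = ceil($49642 / $5/unit) = ceil(9928.4) = 9929 units

9929 units


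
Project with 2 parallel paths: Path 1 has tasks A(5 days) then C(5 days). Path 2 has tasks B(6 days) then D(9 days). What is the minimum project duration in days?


Path 1 = 5 + 5 = 10 days
Path 2 = 6 + 9 = 15 days
Duration = max(10, 15) = 15 days

15 days


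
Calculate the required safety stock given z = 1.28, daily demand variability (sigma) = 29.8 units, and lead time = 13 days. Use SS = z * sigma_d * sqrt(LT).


Formula: SS = z * sigma_d * sqrt(LT)
sqrt(LT) = sqrt(13) = 3.6056
SS = 1.28 * 29.8 * 3.6056
SS = 137.5 units

137.5 units


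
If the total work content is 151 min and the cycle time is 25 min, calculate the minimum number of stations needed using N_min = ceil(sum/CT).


Formula: N_min = ceil(Sum of Task Times / Cycle Time)
N_min = ceil(151 min / 25 min) = ceil(6.04)
N_min = 7 stations

7


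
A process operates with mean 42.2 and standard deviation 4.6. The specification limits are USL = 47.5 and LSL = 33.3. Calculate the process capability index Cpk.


Cpu = (47.5 - 42.2) / (3 * 4.6) = 0.38
Cpl = (42.2 - 33.3) / (3 * 4.6) = 0.64
Cpk = min(0.38, 0.64) = 0.38

0.38


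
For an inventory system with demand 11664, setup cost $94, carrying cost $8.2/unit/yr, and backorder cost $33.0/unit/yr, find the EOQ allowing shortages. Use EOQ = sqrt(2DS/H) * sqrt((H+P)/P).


Formula: EOQ* = sqrt(2DS/H) * sqrt((H+P)/P)
Base EOQ = sqrt(2*11664*94/8.2) = 517.13 units
Correction = sqrt((8.2+33.0)/33.0) = 1.11736
EOQ* = 517.13 * 1.11736 = 577.8 units

577.8 units


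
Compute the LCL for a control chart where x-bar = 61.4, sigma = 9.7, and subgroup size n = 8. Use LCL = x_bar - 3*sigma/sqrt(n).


LCL = 61.4 - 3 * 9.7 / sqrt(8)

51.11


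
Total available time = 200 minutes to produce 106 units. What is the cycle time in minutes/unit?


Formula: CT = Available Time / Number of Units
CT = 200 min / 106 units
CT = 1.89 min/unit

1.89 min/unit


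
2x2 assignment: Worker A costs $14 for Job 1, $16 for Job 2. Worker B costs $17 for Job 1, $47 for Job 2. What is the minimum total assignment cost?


Option 1: A->1 + B->2 = $14 + $47 = $61
Option 2: A->2 + B->1 = $16 + $17 = $33
Min cost = min($61, $33) = $33

$33


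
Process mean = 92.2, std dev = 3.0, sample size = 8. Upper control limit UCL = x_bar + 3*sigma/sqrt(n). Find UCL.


UCL = 92.2 + 3 * 3.0 / sqrt(8)

95.38


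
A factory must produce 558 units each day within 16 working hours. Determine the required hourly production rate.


Formula: Production Rate = Daily Demand / Available Hours
Rate = 558 units/day / 16 hours/day
Rate = 34.9 units/hour

34.9 units/hour


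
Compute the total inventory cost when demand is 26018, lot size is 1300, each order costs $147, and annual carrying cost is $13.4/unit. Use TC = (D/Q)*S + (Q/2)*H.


TC = 26018/1300 * 147 + 1300/2 * 13.4

$11652.04


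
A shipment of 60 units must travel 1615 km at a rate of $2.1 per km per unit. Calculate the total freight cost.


TC = dist * cost * units = 1615 * 2.1 * 60 = $203490.00

$203490.00


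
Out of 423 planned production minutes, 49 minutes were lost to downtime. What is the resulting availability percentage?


Formula: Availability = (Planned Time - Downtime) / Planned Time * 100
Uptime = 423 - 49 = 374 min
Availability = 374 / 423 * 100 = 88.4%

88.4%


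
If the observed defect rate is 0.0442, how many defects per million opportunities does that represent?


DPMO = defect_rate * 1000000 = 0.0442 * 1000000

44200


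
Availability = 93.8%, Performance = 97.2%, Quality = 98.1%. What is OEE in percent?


Formula: OEE = Availability * Performance * Quality / 10000
A * P = 93.8% * 97.2% / 100 = 91.17%
OEE = 91.17% * 98.1% / 100 = 89.4%

89.4%


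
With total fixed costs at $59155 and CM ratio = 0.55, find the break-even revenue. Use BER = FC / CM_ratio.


Formula: BER = Fixed Costs / Contribution Margin Ratio
BER = $59155 / 0.55
BER = $107554.55 (to the nearest cent)

$107554.55


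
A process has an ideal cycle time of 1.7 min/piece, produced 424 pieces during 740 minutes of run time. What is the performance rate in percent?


Formula: Performance = (Ideal CT * Total Count) / Run Time * 100
Ideal output time = 1.7 * 424 = 720.8 min
Performance = 720.8 / 740 * 100 = 97.4%

97.4%


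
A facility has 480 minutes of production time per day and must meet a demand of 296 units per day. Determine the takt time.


Formula: Takt Time = Available Production Time / Customer Demand
Takt = 480 min/day / 296 units/day
Takt = 1.62 min/unit

1.62 min/unit


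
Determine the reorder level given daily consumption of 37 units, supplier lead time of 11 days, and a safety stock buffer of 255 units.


Formula: ROP = (Daily Demand * Lead Time) + Safety Stock
Demand during lead time = 37 * 11 = 407 units
ROP = 407 + 255 = 662 units

662 units


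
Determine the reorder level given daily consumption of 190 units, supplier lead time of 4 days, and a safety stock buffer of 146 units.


Formula: ROP = (Daily Demand * Lead Time) + Safety Stock
Demand during lead time = 190 * 4 = 760 units
ROP = 760 + 146 = 906 units

906 units


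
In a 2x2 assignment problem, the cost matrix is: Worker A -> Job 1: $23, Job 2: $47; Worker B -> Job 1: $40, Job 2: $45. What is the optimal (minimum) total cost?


Option 1: A->1 + B->2 = $23 + $45 = $68
Option 2: A->2 + B->1 = $47 + $40 = $87
Min cost = min($68, $87) = $68

$68


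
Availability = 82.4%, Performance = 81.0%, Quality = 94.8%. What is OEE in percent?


Formula: OEE = Availability * Performance * Quality / 10000
A * P = 82.4% * 81.0% / 100 = 66.74%
OEE = 66.74% * 94.8% / 100 = 63.3%

63.3%


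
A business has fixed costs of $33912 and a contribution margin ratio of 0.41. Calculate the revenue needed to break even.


Formula: BER = Fixed Costs / Contribution Margin Ratio
BER = $33912 / 0.41
BER = $82712.20 (to the nearest cent)

$82712.20


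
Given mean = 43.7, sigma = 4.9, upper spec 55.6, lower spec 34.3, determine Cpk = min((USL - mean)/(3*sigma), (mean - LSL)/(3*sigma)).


Cpu = (55.6 - 43.7) / (3 * 4.9) = 0.81
Cpl = (43.7 - 34.3) / (3 * 4.9) = 0.64
Cpk = min(0.81, 0.64) = 0.64

0.64


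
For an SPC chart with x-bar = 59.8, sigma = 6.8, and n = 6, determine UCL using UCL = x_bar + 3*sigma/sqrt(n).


UCL = 59.8 + 3 * 6.8 / sqrt(6)

68.13


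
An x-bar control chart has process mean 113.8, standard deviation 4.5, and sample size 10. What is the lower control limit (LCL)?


LCL = 113.8 - 3 * 4.5 / sqrt(10)

109.53


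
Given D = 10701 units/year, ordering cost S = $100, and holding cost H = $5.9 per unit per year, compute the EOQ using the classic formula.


Formula: EOQ = sqrt(2 * D * S / H)
Numerator: 2 * 10701 * 100 = 2140200
2DS/H = 2140200 / 5.9 = 362745.8
EOQ = sqrt(362745.8) = 602.3 units

602.3 units


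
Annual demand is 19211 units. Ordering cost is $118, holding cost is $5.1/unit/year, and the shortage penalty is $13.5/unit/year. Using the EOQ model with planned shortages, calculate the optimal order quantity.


Formula: EOQ* = sqrt(2DS/H) * sqrt((H+P)/P)
Base EOQ = sqrt(2*19211*118/5.1) = 942.86 units
Correction = sqrt((5.1+13.5)/13.5) = 1.17379
EOQ* = 942.86 * 1.17379 = 1106.7 units

1106.7 units


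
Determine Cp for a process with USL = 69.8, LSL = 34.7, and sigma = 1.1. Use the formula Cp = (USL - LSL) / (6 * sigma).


Cp = (69.8 - 34.7) / (6 * 1.1)

5.32


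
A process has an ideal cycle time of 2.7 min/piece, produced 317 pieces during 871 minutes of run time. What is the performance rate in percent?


Formula: Performance = (Ideal CT * Total Count) / Run Time * 100
Ideal output time = 2.7 * 317 = 855.9 min
Performance = 855.9 / 871 * 100 = 98.3%

98.3%


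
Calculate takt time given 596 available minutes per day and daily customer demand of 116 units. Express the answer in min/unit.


Formula: Takt Time = Available Production Time / Customer Demand
Takt = 596 min/day / 116 units/day
Takt = 5.14 min/unit

5.14 min/unit


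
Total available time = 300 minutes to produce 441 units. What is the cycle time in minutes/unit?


Formula: CT = Available Time / Number of Units
CT = 300 min / 441 units
CT = 0.68 min/unit

0.68 min/unit


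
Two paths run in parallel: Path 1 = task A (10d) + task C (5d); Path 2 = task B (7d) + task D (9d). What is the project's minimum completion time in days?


Path 1 = 10 + 5 = 15 days
Path 2 = 7 + 9 = 16 days
Duration = max(15, 16) = 16 days

16 days


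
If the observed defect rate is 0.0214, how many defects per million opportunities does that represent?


DPMO = defect_rate * 1000000 = 0.0214 * 1000000

21400


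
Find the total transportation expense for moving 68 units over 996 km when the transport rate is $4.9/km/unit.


TC = dist * cost * units = 996 * 4.9 * 68 = $331867.20

$331867.20


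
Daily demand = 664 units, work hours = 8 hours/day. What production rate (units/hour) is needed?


Formula: Production Rate = Daily Demand / Available Hours
Rate = 664 units/day / 8 hours/day
Rate = 83.0 units/hour

83.0 units/hour


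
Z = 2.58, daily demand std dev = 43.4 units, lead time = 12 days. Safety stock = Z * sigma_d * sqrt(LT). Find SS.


Formula: SS = z * sigma_d * sqrt(LT)
sqrt(LT) = sqrt(12) = 3.4641
SS = 2.58 * 43.4 * 3.4641
SS = 387.9 units

387.9 units


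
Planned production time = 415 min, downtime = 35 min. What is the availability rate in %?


Formula: Availability = (Planned Time - Downtime) / Planned Time * 100
Uptime = 415 - 35 = 380 min
Availability = 380 / 415 * 100 = 91.6%

91.6%


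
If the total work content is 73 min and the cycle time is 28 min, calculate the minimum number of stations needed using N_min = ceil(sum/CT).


Formula: N_min = ceil(Sum of Task Times / Cycle Time)
N_min = ceil(73 min / 28 min) = ceil(2.6071)
N_min = 3 stations

3


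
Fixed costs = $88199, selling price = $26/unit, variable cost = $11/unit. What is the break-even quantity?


Formula: BEQ = Fixed Costs / (Price - Variable Cost)
Contribution margin = $26 - $11 = $15/unit
BEQ = ceil($88199 / $15/unit) = ceil(5879.93) = 5880 units

5880 units


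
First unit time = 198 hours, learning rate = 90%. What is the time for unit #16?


Formula: T_n = T_1 * (learning_rate)^(log2(n)) where learning_rate = rate/100
Doublings = log2(16) = 4
T_n = 198 * 0.9^4
T_n = 198 * 0.6561 = 129.9 hours

129.9 hours


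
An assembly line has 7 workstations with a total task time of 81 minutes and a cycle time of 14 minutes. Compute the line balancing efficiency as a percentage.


Formula: Efficiency = Sum of Task Times / (N_stations * CT) * 100
Total station capacity = 7 stations * 14 min = 98 min
Efficiency = 81 / 98 * 100 = 82.7%

82.7%


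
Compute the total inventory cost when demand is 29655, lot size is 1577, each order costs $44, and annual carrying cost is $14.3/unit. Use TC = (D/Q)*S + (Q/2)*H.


TC = 29655/1577 * 44 + 1577/2 * 14.3

$12102.96


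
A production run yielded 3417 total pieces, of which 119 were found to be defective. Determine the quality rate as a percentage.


Formula: Quality Rate = Good Pieces / Total Pieces * 100
Good pieces = 3417 - 119 = 3298
QR = 3298 / 3417 * 100 = 96.5%

96.5%


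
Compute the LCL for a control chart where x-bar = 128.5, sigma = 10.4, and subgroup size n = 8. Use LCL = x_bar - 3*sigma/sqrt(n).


LCL = 128.5 - 3 * 10.4 / sqrt(8)

117.47


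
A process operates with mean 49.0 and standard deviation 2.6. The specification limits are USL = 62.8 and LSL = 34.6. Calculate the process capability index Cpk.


Cpu = (62.8 - 49.0) / (3 * 2.6) = 1.77
Cpl = (49.0 - 34.6) / (3 * 2.6) = 1.85
Cpk = min(1.77, 1.85) = 1.77

1.77


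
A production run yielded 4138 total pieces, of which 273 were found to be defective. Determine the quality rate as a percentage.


Formula: Quality Rate = Good Pieces / Total Pieces * 100
Good pieces = 4138 - 273 = 3865
QR = 3865 / 4138 * 100 = 93.4%

93.4%


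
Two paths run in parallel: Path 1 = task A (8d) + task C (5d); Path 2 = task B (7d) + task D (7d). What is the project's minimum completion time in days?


Path 1 = 8 + 5 = 13 days
Path 2 = 7 + 7 = 14 days
Duration = max(13, 14) = 14 days

14 days


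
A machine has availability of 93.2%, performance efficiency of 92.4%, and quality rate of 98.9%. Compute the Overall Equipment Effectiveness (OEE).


Formula: OEE = Availability * Performance * Quality / 10000
A * P = 93.2% * 92.4% / 100 = 86.12%
OEE = 86.12% * 98.9% / 100 = 85.2%

85.2%


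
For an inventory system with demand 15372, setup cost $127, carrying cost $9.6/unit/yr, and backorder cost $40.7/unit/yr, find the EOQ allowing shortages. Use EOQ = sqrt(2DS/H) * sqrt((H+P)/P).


Formula: EOQ* = sqrt(2DS/H) * sqrt((H+P)/P)
Base EOQ = sqrt(2*15372*127/9.6) = 637.74 units
Correction = sqrt((9.6+40.7)/40.7) = 1.1117
EOQ* = 637.74 * 1.1117 = 709.0 units

709.0 units


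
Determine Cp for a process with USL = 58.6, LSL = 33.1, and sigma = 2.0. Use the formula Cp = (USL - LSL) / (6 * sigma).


Cp = (58.6 - 33.1) / (6 * 2.0)

2.13


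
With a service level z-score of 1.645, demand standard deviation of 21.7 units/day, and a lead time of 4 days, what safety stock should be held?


Formula: SS = z * sigma_d * sqrt(LT)
sqrt(LT) = sqrt(4) = 2.0
SS = 1.645 * 21.7 * 2.0
SS = 71.4 units

71.4 units


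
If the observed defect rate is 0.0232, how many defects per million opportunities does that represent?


DPMO = defect_rate * 1000000 = 0.0232 * 1000000

23200


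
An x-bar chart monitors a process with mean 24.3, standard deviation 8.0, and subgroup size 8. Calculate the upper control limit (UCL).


UCL = 24.3 + 3 * 8.0 / sqrt(8)

32.79


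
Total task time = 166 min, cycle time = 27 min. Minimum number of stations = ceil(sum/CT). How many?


Formula: N_min = ceil(Sum of Task Times / Cycle Time)
N_min = ceil(166 min / 27 min) = ceil(6.1481)
N_min = 7 stations

7


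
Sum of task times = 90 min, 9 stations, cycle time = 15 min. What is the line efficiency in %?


Formula: Efficiency = Sum of Task Times / (N_stations * CT) * 100
Total station capacity = 9 stations * 15 min = 135 min
Efficiency = 90 / 135 * 100 = 66.7%

66.7%


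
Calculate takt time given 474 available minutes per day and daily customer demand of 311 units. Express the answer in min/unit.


Formula: Takt Time = Available Production Time / Customer Demand
Takt = 474 min/day / 311 units/day
Takt = 1.52 min/unit

1.52 min/unit


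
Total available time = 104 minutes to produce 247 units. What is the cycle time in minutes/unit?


Formula: CT = Available Time / Number of Units
CT = 104 min / 247 units
CT = 0.42 min/unit

0.42 min/unit


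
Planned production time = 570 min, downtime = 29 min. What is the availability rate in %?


Formula: Availability = (Planned Time - Downtime) / Planned Time * 100
Uptime = 570 - 29 = 541 min
Availability = 541 / 570 * 100 = 94.9%

94.9%


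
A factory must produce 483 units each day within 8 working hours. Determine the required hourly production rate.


Formula: Production Rate = Daily Demand / Available Hours
Rate = 483 units/day / 8 hours/day
Rate = 60.4 units/hour

60.4 units/hour


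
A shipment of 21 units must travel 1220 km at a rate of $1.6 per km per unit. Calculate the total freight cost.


TC = dist * cost * units = 1220 * 1.6 * 21 = $40992.00

$40992.00


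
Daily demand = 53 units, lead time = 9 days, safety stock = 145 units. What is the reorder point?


Formula: ROP = (Daily Demand * Lead Time) + Safety Stock
Demand during lead time = 53 * 9 = 477 units
ROP = 477 + 145 = 622 units

622 units


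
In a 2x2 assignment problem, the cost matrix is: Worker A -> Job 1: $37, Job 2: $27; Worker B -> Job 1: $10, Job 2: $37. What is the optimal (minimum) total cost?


Option 1: A->1 + B->2 = $37 + $37 = $74
Option 2: A->2 + B->1 = $27 + $10 = $37
Min cost = min($74, $37) = $37

$37


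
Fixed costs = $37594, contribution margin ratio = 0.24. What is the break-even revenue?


Formula: BER = Fixed Costs / Contribution Margin Ratio
BER = $37594 / 0.24
BER = $156641.67 (to the nearest cent)

$156641.67


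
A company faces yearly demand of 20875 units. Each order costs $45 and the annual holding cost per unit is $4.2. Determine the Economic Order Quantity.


Formula: EOQ = sqrt(2 * D * S / H)
Numerator: 2 * 20875 * 45 = 1878750
2DS/H = 1878750 / 4.2 = 447321.4
EOQ = sqrt(447321.4) = 668.8 units

668.8 units


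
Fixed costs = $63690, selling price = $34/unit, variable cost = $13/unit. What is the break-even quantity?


Formula: BEQ = Fixed Costs / (Price - Variable Cost)
Contribution margin = $34 - $13 = $21/unit
BEQ = ceil($63690 / $21/unit) = ceil(3032.86) = 3033 units

3033 units


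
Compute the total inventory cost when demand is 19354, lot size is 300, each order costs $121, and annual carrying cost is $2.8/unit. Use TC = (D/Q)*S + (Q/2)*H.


TC = 19354/300 * 121 + 300/2 * 2.8

$8226.11


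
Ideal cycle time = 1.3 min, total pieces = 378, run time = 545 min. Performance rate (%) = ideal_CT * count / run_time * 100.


Formula: Performance = (Ideal CT * Total Count) / Run Time * 100
Ideal output time = 1.3 * 378 = 491.4 min
Performance = 491.4 / 545 * 100 = 90.2%

90.2%


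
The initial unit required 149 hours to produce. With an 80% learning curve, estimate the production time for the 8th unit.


Formula: T_n = T_1 * (learning_rate)^(log2(n)) where learning_rate = rate/100
Doublings = log2(8) = 3
T_n = 149 * 0.8^3
T_n = 149 * 0.512 = 76.3 hours

76.3 hours


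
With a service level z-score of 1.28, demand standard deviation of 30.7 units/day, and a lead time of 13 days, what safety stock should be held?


Formula: SS = z * sigma_d * sqrt(LT)
sqrt(LT) = sqrt(13) = 3.6056
SS = 1.28 * 30.7 * 3.6056
SS = 141.7 units

141.7 units


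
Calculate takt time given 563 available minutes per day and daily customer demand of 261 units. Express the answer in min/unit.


Formula: Takt Time = Available Production Time / Customer Demand
Takt = 563 min/day / 261 units/day
Takt = 2.16 min/unit

2.16 min/unit


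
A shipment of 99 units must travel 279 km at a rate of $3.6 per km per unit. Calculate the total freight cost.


TC = dist * cost * units = 279 * 3.6 * 99 = $99435.60

$99435.60


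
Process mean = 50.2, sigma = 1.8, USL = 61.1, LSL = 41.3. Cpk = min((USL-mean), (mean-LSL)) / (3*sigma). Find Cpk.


Cpu = (61.1 - 50.2) / (3 * 1.8) = 2.02
Cpl = (50.2 - 41.3) / (3 * 1.8) = 1.65
Cpk = min(2.02, 1.65) = 1.65

1.65


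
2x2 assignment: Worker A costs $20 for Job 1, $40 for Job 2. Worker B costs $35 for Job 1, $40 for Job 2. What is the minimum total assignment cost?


Option 1: A->1 + B->2 = $20 + $40 = $60
Option 2: A->2 + B->1 = $40 + $35 = $75
Min cost = min($60, $75) = $60

$60


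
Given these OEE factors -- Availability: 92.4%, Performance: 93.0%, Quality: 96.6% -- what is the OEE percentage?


Formula: OEE = Availability * Performance * Quality / 10000
A * P = 92.4% * 93.0% / 100 = 85.93%
OEE = 85.93% * 96.6% / 100 = 83.0%

83.0%


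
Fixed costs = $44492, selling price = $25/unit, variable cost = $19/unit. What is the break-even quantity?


Formula: BEQ = Fixed Costs / (Price - Variable Cost)
Contribution margin = $25 - $19 = $6/unit
BEQ = ceil($44492 / $6/unit) = ceil(7415.33) = 7416 units

7416 units


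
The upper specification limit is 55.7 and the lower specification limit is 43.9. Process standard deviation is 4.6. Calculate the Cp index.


Cp = (55.7 - 43.9) / (6 * 4.6)

0.43


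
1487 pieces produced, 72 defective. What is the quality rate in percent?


Formula: Quality Rate = Good Pieces / Total Pieces * 100
Good pieces = 1487 - 72 = 1415
QR = 1415 / 1487 * 100 = 95.2%

95.2%


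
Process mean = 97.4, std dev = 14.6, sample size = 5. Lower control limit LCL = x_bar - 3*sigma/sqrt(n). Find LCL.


LCL = 97.4 - 3 * 14.6 / sqrt(5)

77.81


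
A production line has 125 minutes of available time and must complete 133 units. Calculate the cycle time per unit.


Formula: CT = Available Time / Number of Units
CT = 125 min / 133 units
CT = 0.94 min/unit

0.94 min/unit


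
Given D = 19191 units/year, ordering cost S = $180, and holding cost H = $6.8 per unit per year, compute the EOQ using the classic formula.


Formula: EOQ = sqrt(2 * D * S / H)
Numerator: 2 * 19191 * 180 = 6908760
2DS/H = 6908760 / 6.8 = 1015994.1
EOQ = sqrt(1015994.1) = 1008.0 units

1008.0 units


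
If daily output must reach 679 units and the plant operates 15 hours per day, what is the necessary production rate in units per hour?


Formula: Production Rate = Daily Demand / Available Hours
Rate = 679 units/day / 15 hours/day
Rate = 45.3 units/hour

45.3 units/hour


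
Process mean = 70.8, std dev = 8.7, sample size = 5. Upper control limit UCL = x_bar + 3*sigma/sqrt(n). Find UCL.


UCL = 70.8 + 3 * 8.7 / sqrt(5)

82.47


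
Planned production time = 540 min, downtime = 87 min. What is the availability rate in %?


Formula: Availability = (Planned Time - Downtime) / Planned Time * 100
Uptime = 540 - 87 = 453 min
Availability = 453 / 540 * 100 = 83.9%

83.9%


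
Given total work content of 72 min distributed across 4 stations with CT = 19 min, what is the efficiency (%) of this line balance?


Formula: Efficiency = Sum of Task Times / (N_stations * CT) * 100
Total station capacity = 4 stations * 19 min = 76 min
Efficiency = 72 / 76 * 100 = 94.7%

94.7%


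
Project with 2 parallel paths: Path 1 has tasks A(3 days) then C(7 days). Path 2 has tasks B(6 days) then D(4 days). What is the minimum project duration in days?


Path 1 = 3 + 7 = 10 days
Path 2 = 6 + 4 = 10 days
Duration = max(10, 10) = 10 days

10 days


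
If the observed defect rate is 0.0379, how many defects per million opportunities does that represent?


DPMO = defect_rate * 1000000 = 0.0379 * 1000000

37900


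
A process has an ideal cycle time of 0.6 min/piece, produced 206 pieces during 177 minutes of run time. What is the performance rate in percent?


Formula: Performance = (Ideal CT * Total Count) / Run Time * 100
Ideal output time = 0.6 * 206 = 123.6 min
Performance = 123.6 / 177 * 100 = 69.8%

69.8%


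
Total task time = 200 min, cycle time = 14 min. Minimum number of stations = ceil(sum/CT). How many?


Formula: N_min = ceil(Sum of Task Times / Cycle Time)
N_min = ceil(200 min / 14 min) = ceil(14.2857)
N_min = 15 stations

15


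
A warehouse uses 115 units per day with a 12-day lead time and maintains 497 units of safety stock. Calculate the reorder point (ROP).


Formula: ROP = (Daily Demand * Lead Time) + Safety Stock
Demand during lead time = 115 * 12 = 1380 units
ROP = 1380 + 497 = 1877 units

1877 units


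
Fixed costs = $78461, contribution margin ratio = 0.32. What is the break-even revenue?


Formula: BER = Fixed Costs / Contribution Margin Ratio
BER = $78461 / 0.32
BER = $245190.63 (to the nearest cent)

$245190.63


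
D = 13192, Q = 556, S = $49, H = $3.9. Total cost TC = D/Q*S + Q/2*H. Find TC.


TC = 13192/556 * 49 + 556/2 * 3.9

$2246.80


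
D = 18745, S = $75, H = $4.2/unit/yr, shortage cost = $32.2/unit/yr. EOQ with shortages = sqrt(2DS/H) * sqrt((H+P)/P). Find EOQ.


Formula: EOQ* = sqrt(2DS/H) * sqrt((H+P)/P)
Base EOQ = sqrt(2*18745*75/4.2) = 818.21 units
Correction = sqrt((4.2+32.2)/32.2) = 1.06322
EOQ* = 818.21 * 1.06322 = 869.9 units

869.9 units


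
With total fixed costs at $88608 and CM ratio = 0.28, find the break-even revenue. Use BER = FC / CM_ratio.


Formula: BER = Fixed Costs / Contribution Margin Ratio
BER = $88608 / 0.28
BER = $316457.14 (to the nearest cent)

$316457.14


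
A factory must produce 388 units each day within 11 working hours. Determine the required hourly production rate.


Formula: Production Rate = Daily Demand / Available Hours
Rate = 388 units/day / 11 hours/day
Rate = 35.3 units/hour

35.3 units/hour


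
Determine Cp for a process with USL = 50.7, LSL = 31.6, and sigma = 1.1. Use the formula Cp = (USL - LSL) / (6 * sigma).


Cp = (50.7 - 31.6) / (6 * 1.1)

2.89


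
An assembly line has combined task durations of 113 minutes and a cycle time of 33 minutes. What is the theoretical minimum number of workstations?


Formula: N_min = ceil(Sum of Task Times / Cycle Time)
N_min = ceil(113 min / 33 min) = ceil(3.4242)
N_min = 4 stations

4


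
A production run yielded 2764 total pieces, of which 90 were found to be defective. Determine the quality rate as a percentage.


Formula: Quality Rate = Good Pieces / Total Pieces * 100
Good pieces = 2764 - 90 = 2674
QR = 2674 / 2764 * 100 = 96.7%

96.7%


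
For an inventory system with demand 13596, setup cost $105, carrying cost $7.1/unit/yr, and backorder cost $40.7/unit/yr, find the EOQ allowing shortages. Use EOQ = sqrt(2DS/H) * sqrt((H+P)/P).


Formula: EOQ* = sqrt(2DS/H) * sqrt((H+P)/P)
Base EOQ = sqrt(2*13596*105/7.1) = 634.14 units
Correction = sqrt((7.1+40.7)/40.7) = 1.08372
EOQ* = 634.14 * 1.08372 = 687.2 units

687.2 units


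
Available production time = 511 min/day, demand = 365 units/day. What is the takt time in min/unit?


Formula: Takt Time = Available Production Time / Customer Demand
Takt = 511 min/day / 365 units/day
Takt = 1.4 min/unit

1.4 min/unit


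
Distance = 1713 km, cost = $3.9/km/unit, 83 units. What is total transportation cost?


TC = dist * cost * units = 1713 * 3.9 * 83 = $554498.10

$554498.10


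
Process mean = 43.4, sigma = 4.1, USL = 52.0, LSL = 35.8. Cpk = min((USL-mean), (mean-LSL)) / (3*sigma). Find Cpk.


Cpu = (52.0 - 43.4) / (3 * 4.1) = 0.7
Cpl = (43.4 - 35.8) / (3 * 4.1) = 0.62
Cpk = min(0.7, 0.62) = 0.62

0.62


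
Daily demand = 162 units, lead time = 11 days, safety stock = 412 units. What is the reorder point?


Formula: ROP = (Daily Demand * Lead Time) + Safety Stock
Demand during lead time = 162 * 11 = 1782 units
ROP = 1782 + 412 = 2194 units

2194 units


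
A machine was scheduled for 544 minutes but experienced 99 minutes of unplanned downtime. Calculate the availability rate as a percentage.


Formula: Availability = (Planned Time - Downtime) / Planned Time * 100
Uptime = 544 - 99 = 445 min
Availability = 445 / 544 * 100 = 81.8%

81.8%


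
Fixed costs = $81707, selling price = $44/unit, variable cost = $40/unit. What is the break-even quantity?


Formula: BEQ = Fixed Costs / (Price - Variable Cost)
Contribution margin = $44 - $40 = $4/unit
BEQ = ceil($81707 / $4/unit) = ceil(20426.75) = 20427 units

20427 units


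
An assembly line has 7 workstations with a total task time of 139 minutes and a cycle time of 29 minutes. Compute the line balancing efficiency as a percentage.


Formula: Efficiency = Sum of Task Times / (N_stations * CT) * 100
Total station capacity = 7 stations * 29 min = 203 min
Efficiency = 139 / 203 * 100 = 68.5%

68.5%


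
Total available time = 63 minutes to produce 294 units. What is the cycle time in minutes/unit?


Formula: CT = Available Time / Number of Units
CT = 63 min / 294 units
CT = 0.21 min/unit

0.21 min/unit


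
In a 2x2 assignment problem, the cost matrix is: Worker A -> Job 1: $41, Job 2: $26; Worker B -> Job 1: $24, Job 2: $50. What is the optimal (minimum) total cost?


Option 1: A->1 + B->2 = $41 + $50 = $91
Option 2: A->2 + B->1 = $26 + $24 = $50
Min cost = min($91, $50) = $50

$50


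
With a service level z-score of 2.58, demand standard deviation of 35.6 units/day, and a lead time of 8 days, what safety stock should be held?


Formula: SS = z * sigma_d * sqrt(LT)
sqrt(LT) = sqrt(8) = 2.8284
SS = 2.58 * 35.6 * 2.8284
SS = 259.8 units

259.8 units


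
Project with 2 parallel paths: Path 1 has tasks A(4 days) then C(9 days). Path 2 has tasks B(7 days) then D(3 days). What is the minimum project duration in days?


Path 1 = 4 + 9 = 13 days
Path 2 = 7 + 3 = 10 days
Duration = max(13, 10) = 13 days

13 days


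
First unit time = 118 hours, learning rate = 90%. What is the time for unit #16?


Formula: T_n = T_1 * (learning_rate)^(log2(n)) where learning_rate = rate/100
Doublings = log2(16) = 4
T_n = 118 * 0.9^4
T_n = 118 * 0.6561 = 77.4 hours

77.4 hours


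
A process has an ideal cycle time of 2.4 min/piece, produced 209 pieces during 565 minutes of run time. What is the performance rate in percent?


Formula: Performance = (Ideal CT * Total Count) / Run Time * 100
Ideal output time = 2.4 * 209 = 501.6 min
Performance = 501.6 / 565 * 100 = 88.8%

88.8%


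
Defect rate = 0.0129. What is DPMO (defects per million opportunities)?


DPMO = defect_rate * 1000000 = 0.0129 * 1000000

12900


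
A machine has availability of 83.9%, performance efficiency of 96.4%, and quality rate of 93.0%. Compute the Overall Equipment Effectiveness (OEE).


Formula: OEE = Availability * Performance * Quality / 10000
A * P = 83.9% * 96.4% / 100 = 80.88%
OEE = 80.88% * 93.0% / 100 = 75.2%

75.2%


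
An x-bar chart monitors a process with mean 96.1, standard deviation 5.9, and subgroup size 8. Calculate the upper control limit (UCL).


UCL = 96.1 + 3 * 5.9 / sqrt(8)

102.36


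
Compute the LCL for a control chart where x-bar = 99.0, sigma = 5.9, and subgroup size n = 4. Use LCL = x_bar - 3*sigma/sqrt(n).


LCL = 99.0 - 3 * 5.9 / sqrt(4)

90.15


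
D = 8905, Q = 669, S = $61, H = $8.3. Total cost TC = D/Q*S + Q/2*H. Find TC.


TC = 8905/669 * 61 + 669/2 * 8.3

$3588.32


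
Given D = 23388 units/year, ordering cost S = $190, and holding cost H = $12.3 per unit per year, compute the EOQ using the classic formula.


Formula: EOQ = sqrt(2 * D * S / H)
Numerator: 2 * 23388 * 190 = 8887440
2DS/H = 8887440 / 12.3 = 722556.1
EOQ = sqrt(722556.1) = 850.0 units

850.0 units


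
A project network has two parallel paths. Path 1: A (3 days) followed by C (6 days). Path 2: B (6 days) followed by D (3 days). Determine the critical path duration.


Path 1 = 3 + 6 = 9 days
Path 2 = 6 + 3 = 9 days
Duration = max(9, 9) = 9 days

9 days


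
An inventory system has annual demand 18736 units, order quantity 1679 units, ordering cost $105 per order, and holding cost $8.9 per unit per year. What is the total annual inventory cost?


TC = 18736/1679 * 105 + 1679/2 * 8.9

$8643.25


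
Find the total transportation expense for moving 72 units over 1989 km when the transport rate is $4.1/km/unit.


TC = dist * cost * units = 1989 * 4.1 * 72 = $587152.80

$587152.80


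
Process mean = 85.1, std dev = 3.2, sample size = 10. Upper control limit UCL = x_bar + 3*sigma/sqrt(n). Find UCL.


UCL = 85.1 + 3 * 3.2 / sqrt(10)

88.14


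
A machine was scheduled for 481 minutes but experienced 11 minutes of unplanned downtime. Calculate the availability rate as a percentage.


Formula: Availability = (Planned Time - Downtime) / Planned Time * 100
Uptime = 481 - 11 = 470 min
Availability = 470 / 481 * 100 = 97.7%

97.7%


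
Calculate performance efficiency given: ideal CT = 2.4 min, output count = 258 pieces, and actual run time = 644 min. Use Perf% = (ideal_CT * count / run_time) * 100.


Formula: Performance = (Ideal CT * Total Count) / Run Time * 100
Ideal output time = 2.4 * 258 = 619.2 min
Performance = 619.2 / 644 * 100 = 96.1%

96.1%


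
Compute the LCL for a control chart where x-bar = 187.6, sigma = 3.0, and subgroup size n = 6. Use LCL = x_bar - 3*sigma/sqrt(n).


LCL = 187.6 - 3 * 3.0 / sqrt(6)

183.93


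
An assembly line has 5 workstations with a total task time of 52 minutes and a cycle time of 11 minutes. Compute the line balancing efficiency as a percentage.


Formula: Efficiency = Sum of Task Times / (N_stations * CT) * 100
Total station capacity = 5 stations * 11 min = 55 min
Efficiency = 52 / 55 * 100 = 94.5%

94.5%


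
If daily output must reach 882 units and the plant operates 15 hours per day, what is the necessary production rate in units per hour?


Formula: Production Rate = Daily Demand / Available Hours
Rate = 882 units/day / 15 hours/day
Rate = 58.8 units/hour

58.8 units/hour


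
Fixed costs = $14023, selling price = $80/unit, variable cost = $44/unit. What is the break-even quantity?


Formula: BEQ = Fixed Costs / (Price - Variable Cost)
Contribution margin = $80 - $44 = $36/unit
BEQ = ceil($14023 / $36/unit) = ceil(389.53) = 390 units

390 units


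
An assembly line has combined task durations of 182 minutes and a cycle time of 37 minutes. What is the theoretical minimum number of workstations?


Formula: N_min = ceil(Sum of Task Times / Cycle Time)
N_min = ceil(182 min / 37 min) = ceil(4.9189)
N_min = 5 stations

5


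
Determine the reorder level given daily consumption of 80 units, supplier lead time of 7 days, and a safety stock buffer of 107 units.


Formula: ROP = (Daily Demand * Lead Time) + Safety Stock
Demand during lead time = 80 * 7 = 560 units
ROP = 560 + 107 = 667 units

667 units


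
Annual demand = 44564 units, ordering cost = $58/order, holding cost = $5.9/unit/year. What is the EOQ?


Formula: EOQ = sqrt(2 * D * S / H)
Numerator: 2 * 44564 * 58 = 5169424
2DS/H = 5169424 / 5.9 = 876173.6
EOQ = sqrt(876173.6) = 936.0 units

936.0 units


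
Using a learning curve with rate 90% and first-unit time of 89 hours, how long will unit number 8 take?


Formula: T_n = T_1 * (learning_rate)^(log2(n)) where learning_rate = rate/100
Doublings = log2(8) = 3
T_n = 89 * 0.9^3
T_n = 89 * 0.729 = 64.9 hours

64.9 hours


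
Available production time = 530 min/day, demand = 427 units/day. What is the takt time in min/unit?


Formula: Takt Time = Available Production Time / Customer Demand
Takt = 530 min/day / 427 units/day
Takt = 1.24 min/unit

1.24 min/unit


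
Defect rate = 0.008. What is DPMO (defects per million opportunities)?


DPMO = defect_rate * 1000000 = 0.008 * 1000000

8000


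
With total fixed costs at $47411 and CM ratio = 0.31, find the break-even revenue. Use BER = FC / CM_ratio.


Formula: BER = Fixed Costs / Contribution Margin Ratio
BER = $47411 / 0.31
BER = $152938.71 (to the nearest cent)

$152938.71


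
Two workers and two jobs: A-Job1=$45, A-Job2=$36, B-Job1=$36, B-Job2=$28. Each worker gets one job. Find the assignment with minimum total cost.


Option 1: A->1 + B->2 = $45 + $28 = $73
Option 2: A->2 + B->1 = $36 + $36 = $72
Min cost = min($73, $72) = $72

$72


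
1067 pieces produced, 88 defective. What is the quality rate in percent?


Formula: Quality Rate = Good Pieces / Total Pieces * 100
Good pieces = 1067 - 88 = 979
QR = 979 / 1067 * 100 = 91.8%

91.8%


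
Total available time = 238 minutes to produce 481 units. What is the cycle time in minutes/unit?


Formula: CT = Available Time / Number of Units
CT = 238 min / 481 units
CT = 0.49 min/unit

0.49 min/unit


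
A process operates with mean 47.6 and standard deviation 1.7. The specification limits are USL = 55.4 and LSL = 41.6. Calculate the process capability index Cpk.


Cpu = (55.4 - 47.6) / (3 * 1.7) = 1.53
Cpl = (47.6 - 41.6) / (3 * 1.7) = 1.18
Cpk = min(1.53, 1.18) = 1.18

1.18


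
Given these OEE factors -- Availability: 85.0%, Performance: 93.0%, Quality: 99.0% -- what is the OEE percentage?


Formula: OEE = Availability * Performance * Quality / 10000
A * P = 85.0% * 93.0% / 100 = 79.05%
OEE = 79.05% * 99.0% / 100 = 78.3%

78.3%


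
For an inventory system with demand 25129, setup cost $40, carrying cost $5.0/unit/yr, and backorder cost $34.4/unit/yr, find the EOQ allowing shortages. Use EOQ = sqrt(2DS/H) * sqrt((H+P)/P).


Formula: EOQ* = sqrt(2DS/H) * sqrt((H+P)/P)
Base EOQ = sqrt(2*25129*40/5.0) = 634.09 units
Correction = sqrt((5.0+34.4)/34.4) = 1.07021
EOQ* = 634.09 * 1.07021 = 678.6 units

678.6 units


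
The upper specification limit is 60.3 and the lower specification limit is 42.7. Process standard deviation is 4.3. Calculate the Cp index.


Cp = (60.3 - 42.7) / (6 * 4.3)

0.68


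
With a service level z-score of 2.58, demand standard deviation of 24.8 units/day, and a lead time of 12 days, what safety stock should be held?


Formula: SS = z * sigma_d * sqrt(LT)
sqrt(LT) = sqrt(12) = 3.4641
SS = 2.58 * 24.8 * 3.4641
SS = 221.6 units

221.6 units
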